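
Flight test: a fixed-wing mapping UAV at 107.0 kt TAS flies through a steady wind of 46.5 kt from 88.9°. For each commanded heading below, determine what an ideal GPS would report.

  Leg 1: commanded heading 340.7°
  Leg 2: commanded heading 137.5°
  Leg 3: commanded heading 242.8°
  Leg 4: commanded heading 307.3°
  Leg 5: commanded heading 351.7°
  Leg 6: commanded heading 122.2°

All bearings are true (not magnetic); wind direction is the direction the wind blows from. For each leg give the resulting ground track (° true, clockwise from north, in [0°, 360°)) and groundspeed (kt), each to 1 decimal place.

Leg 1: heading 340.7°; drift -20.0° → track 320.7°, groundspeed 129.3 kt
Leg 2: heading 137.5°; drift +24.6° → track 162.1°, groundspeed 83.8 kt
Leg 3: heading 242.8°; drift +7.8° → track 250.6°, groundspeed 150.2 kt
Leg 4: heading 307.3°; drift -11.4° → track 295.9°, groundspeed 146.3 kt
Leg 5: heading 351.7°; drift -22.2° → track 329.5°, groundspeed 121.9 kt
Leg 6: heading 122.2°; drift +20.5° → track 142.7°, groundspeed 72.8 kt

Leg 1: track=320.7°, groundspeed=129.3 kt
Leg 2: track=162.1°, groundspeed=83.8 kt
Leg 3: track=250.6°, groundspeed=150.2 kt
Leg 4: track=295.9°, groundspeed=146.3 kt
Leg 5: track=329.5°, groundspeed=121.9 kt
Leg 6: track=142.7°, groundspeed=72.8 kt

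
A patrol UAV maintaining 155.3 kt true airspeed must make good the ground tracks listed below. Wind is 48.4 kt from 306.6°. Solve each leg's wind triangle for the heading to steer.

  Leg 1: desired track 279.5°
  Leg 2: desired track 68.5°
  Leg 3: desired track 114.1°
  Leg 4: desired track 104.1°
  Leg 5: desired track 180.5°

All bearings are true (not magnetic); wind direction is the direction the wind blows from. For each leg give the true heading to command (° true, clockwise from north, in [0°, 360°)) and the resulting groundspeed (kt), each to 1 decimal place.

Leg 1: heading=287.7°, groundspeed=110.6 kt
Leg 2: heading=53.2°, groundspeed=175.3 kt
Leg 3: heading=110.2°, groundspeed=202.2 kt
Leg 4: heading=97.3°, groundspeed=198.9 kt
Leg 5: heading=195.1°, groundspeed=178.8 kt

Leg 1: desired track 279.5°; wind correction +8.2° → command heading 287.7°, groundspeed 110.6 kt
Leg 2: desired track 68.5°; wind correction -15.3° → command heading 53.2°, groundspeed 175.3 kt
Leg 3: desired track 114.1°; wind correction -3.9° → command heading 110.2°, groundspeed 202.2 kt
Leg 4: desired track 104.1°; wind correction -6.8° → command heading 97.3°, groundspeed 198.9 kt
Leg 5: desired track 180.5°; wind correction +14.6° → command heading 195.1°, groundspeed 178.8 kt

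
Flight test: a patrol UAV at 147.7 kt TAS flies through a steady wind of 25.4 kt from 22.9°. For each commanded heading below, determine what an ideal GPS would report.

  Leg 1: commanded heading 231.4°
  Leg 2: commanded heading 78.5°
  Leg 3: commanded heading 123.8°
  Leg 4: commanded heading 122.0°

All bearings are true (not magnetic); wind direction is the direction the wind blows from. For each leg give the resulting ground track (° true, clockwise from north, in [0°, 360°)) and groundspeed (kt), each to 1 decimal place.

Leg 1: track=227.3°, groundspeed=170.5 kt
Leg 2: track=87.4°, groundspeed=135.0 kt
Leg 3: track=133.1°, groundspeed=154.5 kt
Leg 4: track=131.4°, groundspeed=153.8 kt

Leg 1: heading 231.4°; drift -4.1° → track 227.3°, groundspeed 170.5 kt
Leg 2: heading 78.5°; drift +8.9° → track 87.4°, groundspeed 135.0 kt
Leg 3: heading 123.8°; drift +9.3° → track 133.1°, groundspeed 154.5 kt
Leg 4: heading 122.0°; drift +9.4° → track 131.4°, groundspeed 153.8 kt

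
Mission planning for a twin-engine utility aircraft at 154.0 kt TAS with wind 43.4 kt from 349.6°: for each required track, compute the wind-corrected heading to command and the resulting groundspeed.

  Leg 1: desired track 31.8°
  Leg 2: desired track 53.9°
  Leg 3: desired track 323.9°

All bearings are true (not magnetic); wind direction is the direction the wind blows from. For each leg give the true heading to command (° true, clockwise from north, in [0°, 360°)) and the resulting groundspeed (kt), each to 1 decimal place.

Leg 1: desired track 31.8°; wind correction -10.9° → command heading 20.9°, groundspeed 119.1 kt
Leg 2: desired track 53.9°; wind correction -14.7° → command heading 39.2°, groundspeed 130.1 kt
Leg 3: desired track 323.9°; wind correction +7.0° → command heading 330.9°, groundspeed 113.7 kt

Leg 1: heading=20.9°, groundspeed=119.1 kt
Leg 2: heading=39.2°, groundspeed=130.1 kt
Leg 3: heading=330.9°, groundspeed=113.7 kt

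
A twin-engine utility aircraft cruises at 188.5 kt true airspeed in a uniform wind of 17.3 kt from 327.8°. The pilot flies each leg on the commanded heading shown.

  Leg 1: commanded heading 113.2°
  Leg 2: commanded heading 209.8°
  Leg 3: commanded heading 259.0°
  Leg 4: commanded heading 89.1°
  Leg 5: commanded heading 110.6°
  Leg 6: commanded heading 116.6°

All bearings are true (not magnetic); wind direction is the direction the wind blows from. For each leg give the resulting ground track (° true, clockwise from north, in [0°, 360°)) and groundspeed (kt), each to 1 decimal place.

Leg 1: heading 113.2°; drift +2.8° → track 116.0°, groundspeed 203.0 kt
Leg 2: heading 209.8°; drift -4.4° → track 205.4°, groundspeed 197.2 kt
Leg 3: heading 259.0°; drift -5.1° → track 253.9°, groundspeed 183.0 kt
Leg 4: heading 89.1°; drift +4.3° → track 93.4°, groundspeed 198.0 kt
Leg 5: heading 110.6°; drift +3.0° → track 113.6°, groundspeed 202.6 kt
Leg 6: heading 116.6°; drift +2.5° → track 119.1°, groundspeed 203.5 kt

Leg 1: track=116.0°, groundspeed=203.0 kt
Leg 2: track=205.4°, groundspeed=197.2 kt
Leg 3: track=253.9°, groundspeed=183.0 kt
Leg 4: track=93.4°, groundspeed=198.0 kt
Leg 5: track=113.6°, groundspeed=202.6 kt
Leg 6: track=119.1°, groundspeed=203.5 kt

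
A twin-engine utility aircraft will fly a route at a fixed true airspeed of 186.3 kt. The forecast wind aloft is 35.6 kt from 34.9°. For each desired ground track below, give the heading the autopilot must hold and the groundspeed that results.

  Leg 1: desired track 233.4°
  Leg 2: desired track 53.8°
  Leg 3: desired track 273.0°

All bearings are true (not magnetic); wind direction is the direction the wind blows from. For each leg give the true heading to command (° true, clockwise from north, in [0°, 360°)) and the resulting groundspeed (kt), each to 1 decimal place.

Leg 1: desired track 233.4°; wind correction +3.5° → command heading 236.9°, groundspeed 219.7 kt
Leg 2: desired track 53.8°; wind correction -3.5° → command heading 50.3°, groundspeed 152.3 kt
Leg 3: desired track 273.0°; wind correction +9.3° → command heading 282.3°, groundspeed 202.6 kt

Leg 1: heading=236.9°, groundspeed=219.7 kt
Leg 2: heading=50.3°, groundspeed=152.3 kt
Leg 3: heading=282.3°, groundspeed=202.6 kt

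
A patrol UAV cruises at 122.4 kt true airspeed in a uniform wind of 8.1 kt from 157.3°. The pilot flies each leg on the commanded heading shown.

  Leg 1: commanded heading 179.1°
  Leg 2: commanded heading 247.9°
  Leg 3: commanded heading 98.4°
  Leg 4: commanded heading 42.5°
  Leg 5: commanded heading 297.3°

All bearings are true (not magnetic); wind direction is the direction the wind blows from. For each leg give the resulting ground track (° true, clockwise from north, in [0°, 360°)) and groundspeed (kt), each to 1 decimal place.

Leg 1: heading 179.1°; drift +1.5° → track 180.6°, groundspeed 114.9 kt
Leg 2: heading 247.9°; drift +3.8° → track 251.7°, groundspeed 122.8 kt
Leg 3: heading 98.4°; drift -3.4° → track 95.0°, groundspeed 118.4 kt
Leg 4: heading 42.5°; drift -3.3° → track 39.2°, groundspeed 126.0 kt
Leg 5: heading 297.3°; drift +2.3° → track 299.6°, groundspeed 128.7 kt

Leg 1: track=180.6°, groundspeed=114.9 kt
Leg 2: track=251.7°, groundspeed=122.8 kt
Leg 3: track=95.0°, groundspeed=118.4 kt
Leg 4: track=39.2°, groundspeed=126.0 kt
Leg 5: track=299.6°, groundspeed=128.7 kt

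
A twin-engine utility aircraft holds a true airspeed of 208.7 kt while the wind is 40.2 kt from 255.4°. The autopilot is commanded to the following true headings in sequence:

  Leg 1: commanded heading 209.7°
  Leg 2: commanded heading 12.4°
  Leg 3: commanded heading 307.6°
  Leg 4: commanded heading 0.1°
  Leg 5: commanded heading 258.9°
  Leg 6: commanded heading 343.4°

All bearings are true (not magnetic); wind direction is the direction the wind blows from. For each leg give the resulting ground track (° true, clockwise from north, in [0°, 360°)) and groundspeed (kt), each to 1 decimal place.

Leg 1: track=200.6°, groundspeed=182.9 kt
Leg 2: track=21.4°, groundspeed=229.8 kt
Leg 3: track=317.4°, groundspeed=186.8 kt
Leg 4: track=10.2°, groundspeed=222.3 kt
Leg 5: track=259.7°, groundspeed=168.6 kt
Leg 6: track=354.4°, groundspeed=211.2 kt

Leg 1: heading 209.7°; drift -9.1° → track 200.6°, groundspeed 182.9 kt
Leg 2: heading 12.4°; drift +9.0° → track 21.4°, groundspeed 229.8 kt
Leg 3: heading 307.6°; drift +9.8° → track 317.4°, groundspeed 186.8 kt
Leg 4: heading 0.1°; drift +10.1° → track 10.2°, groundspeed 222.3 kt
Leg 5: heading 258.9°; drift +0.8° → track 259.7°, groundspeed 168.6 kt
Leg 6: heading 343.4°; drift +11.0° → track 354.4°, groundspeed 211.2 kt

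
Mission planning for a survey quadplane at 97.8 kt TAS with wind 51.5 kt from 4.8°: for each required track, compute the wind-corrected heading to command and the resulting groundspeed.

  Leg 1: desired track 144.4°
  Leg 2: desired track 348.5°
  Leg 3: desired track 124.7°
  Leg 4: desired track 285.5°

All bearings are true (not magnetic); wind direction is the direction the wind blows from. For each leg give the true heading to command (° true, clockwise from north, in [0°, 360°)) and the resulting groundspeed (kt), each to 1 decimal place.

Leg 1: desired track 144.4°; wind correction -20.0° → command heading 124.4°, groundspeed 131.1 kt
Leg 2: desired track 348.5°; wind correction +8.5° → command heading 357.0°, groundspeed 47.3 kt
Leg 3: desired track 124.7°; wind correction -27.2° → command heading 97.5°, groundspeed 112.7 kt
Leg 4: desired track 285.5°; wind correction +31.2° → command heading 316.7°, groundspeed 74.1 kt

Leg 1: heading=124.4°, groundspeed=131.1 kt
Leg 2: heading=357.0°, groundspeed=47.3 kt
Leg 3: heading=97.5°, groundspeed=112.7 kt
Leg 4: heading=316.7°, groundspeed=74.1 kt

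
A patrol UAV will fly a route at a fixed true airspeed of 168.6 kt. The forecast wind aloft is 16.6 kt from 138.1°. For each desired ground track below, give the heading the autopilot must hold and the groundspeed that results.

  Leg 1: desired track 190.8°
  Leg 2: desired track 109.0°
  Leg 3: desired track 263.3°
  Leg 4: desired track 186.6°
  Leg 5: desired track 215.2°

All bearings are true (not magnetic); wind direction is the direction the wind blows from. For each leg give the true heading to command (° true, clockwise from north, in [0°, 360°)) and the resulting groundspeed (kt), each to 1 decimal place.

Leg 1: desired track 190.8°; wind correction -4.5° → command heading 186.3°, groundspeed 158.0 kt
Leg 2: desired track 109.0°; wind correction +2.7° → command heading 111.7°, groundspeed 153.9 kt
Leg 3: desired track 263.3°; wind correction -4.6° → command heading 258.7°, groundspeed 177.6 kt
Leg 4: desired track 186.6°; wind correction -4.2° → command heading 182.4°, groundspeed 157.1 kt
Leg 5: desired track 215.2°; wind correction -5.5° → command heading 209.7°, groundspeed 164.1 kt

Leg 1: heading=186.3°, groundspeed=158.0 kt
Leg 2: heading=111.7°, groundspeed=153.9 kt
Leg 3: heading=258.7°, groundspeed=177.6 kt
Leg 4: heading=182.4°, groundspeed=157.1 kt
Leg 5: heading=209.7°, groundspeed=164.1 kt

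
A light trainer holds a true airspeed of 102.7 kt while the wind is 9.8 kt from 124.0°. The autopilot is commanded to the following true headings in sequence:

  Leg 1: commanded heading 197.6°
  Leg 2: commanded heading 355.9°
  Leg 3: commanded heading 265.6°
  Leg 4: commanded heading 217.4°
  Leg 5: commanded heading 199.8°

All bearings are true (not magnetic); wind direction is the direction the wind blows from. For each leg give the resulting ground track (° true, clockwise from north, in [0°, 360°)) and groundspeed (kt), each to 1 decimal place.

Leg 1: track=203.0°, groundspeed=100.4 kt
Leg 2: track=351.8°, groundspeed=109.0 kt
Leg 3: track=268.8°, groundspeed=110.5 kt
Leg 4: track=222.8°, groundspeed=103.7 kt
Leg 5: track=205.2°, groundspeed=100.7 kt

Leg 1: heading 197.6°; drift +5.4° → track 203.0°, groundspeed 100.4 kt
Leg 2: heading 355.9°; drift -4.1° → track 351.8°, groundspeed 109.0 kt
Leg 3: heading 265.6°; drift +3.2° → track 268.8°, groundspeed 110.5 kt
Leg 4: heading 217.4°; drift +5.4° → track 222.8°, groundspeed 103.7 kt
Leg 5: heading 199.8°; drift +5.4° → track 205.2°, groundspeed 100.7 kt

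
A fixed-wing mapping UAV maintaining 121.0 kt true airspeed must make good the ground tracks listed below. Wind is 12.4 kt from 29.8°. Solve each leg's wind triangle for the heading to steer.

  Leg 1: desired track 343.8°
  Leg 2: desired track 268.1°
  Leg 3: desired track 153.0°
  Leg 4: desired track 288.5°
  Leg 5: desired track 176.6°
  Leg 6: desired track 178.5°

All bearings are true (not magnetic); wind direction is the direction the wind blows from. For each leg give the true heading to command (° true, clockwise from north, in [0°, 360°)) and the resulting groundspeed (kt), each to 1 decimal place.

Leg 1: heading=348.0°, groundspeed=112.1 kt
Leg 2: heading=273.1°, groundspeed=127.1 kt
Leg 3: heading=148.1°, groundspeed=127.3 kt
Leg 4: heading=294.3°, groundspeed=122.8 kt
Leg 5: heading=173.4°, groundspeed=131.2 kt
Leg 6: heading=175.4°, groundspeed=131.4 kt

Leg 1: desired track 343.8°; wind correction +4.2° → command heading 348.0°, groundspeed 112.1 kt
Leg 2: desired track 268.1°; wind correction +5.0° → command heading 273.1°, groundspeed 127.1 kt
Leg 3: desired track 153.0°; wind correction -4.9° → command heading 148.1°, groundspeed 127.3 kt
Leg 4: desired track 288.5°; wind correction +5.8° → command heading 294.3°, groundspeed 122.8 kt
Leg 5: desired track 176.6°; wind correction -3.2° → command heading 173.4°, groundspeed 131.2 kt
Leg 6: desired track 178.5°; wind correction -3.1° → command heading 175.4°, groundspeed 131.4 kt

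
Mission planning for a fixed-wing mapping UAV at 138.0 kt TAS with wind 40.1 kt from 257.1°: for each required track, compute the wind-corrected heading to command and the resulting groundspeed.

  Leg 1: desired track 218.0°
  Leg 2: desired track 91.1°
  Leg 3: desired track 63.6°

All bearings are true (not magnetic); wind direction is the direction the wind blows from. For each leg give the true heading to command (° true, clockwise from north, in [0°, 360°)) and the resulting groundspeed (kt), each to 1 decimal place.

Leg 1: desired track 218.0°; wind correction +10.6° → command heading 228.6°, groundspeed 104.5 kt
Leg 2: desired track 91.1°; wind correction +4.0° → command heading 95.1°, groundspeed 176.6 kt
Leg 3: desired track 63.6°; wind correction -3.9° → command heading 59.7°, groundspeed 176.7 kt

Leg 1: heading=228.6°, groundspeed=104.5 kt
Leg 2: heading=95.1°, groundspeed=176.6 kt
Leg 3: heading=59.7°, groundspeed=176.7 kt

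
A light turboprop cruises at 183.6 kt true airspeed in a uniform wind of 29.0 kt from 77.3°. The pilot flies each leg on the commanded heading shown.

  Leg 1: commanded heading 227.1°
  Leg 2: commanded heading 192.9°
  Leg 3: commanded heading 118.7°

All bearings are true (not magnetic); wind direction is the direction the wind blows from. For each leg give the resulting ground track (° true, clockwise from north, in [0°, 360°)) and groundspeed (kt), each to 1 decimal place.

Leg 1: heading 227.1°; drift +4.0° → track 231.1°, groundspeed 209.2 kt
Leg 2: heading 192.9°; drift +7.6° → track 200.5°, groundspeed 197.9 kt
Leg 3: heading 118.7°; drift +6.8° → track 125.5°, groundspeed 163.0 kt

Leg 1: track=231.1°, groundspeed=209.2 kt
Leg 2: track=200.5°, groundspeed=197.9 kt
Leg 3: track=125.5°, groundspeed=163.0 kt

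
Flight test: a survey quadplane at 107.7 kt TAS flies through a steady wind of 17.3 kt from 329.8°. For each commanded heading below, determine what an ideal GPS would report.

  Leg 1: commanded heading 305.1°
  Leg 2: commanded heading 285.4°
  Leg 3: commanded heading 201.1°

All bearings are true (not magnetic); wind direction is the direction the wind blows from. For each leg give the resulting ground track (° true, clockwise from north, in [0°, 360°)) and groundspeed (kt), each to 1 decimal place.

Leg 1: track=300.6°, groundspeed=92.3 kt
Leg 2: track=278.2°, groundspeed=96.1 kt
Leg 3: track=194.6°, groundspeed=119.3 kt

Leg 1: heading 305.1°; drift -4.5° → track 300.6°, groundspeed 92.3 kt
Leg 2: heading 285.4°; drift -7.2° → track 278.2°, groundspeed 96.1 kt
Leg 3: heading 201.1°; drift -6.5° → track 194.6°, groundspeed 119.3 kt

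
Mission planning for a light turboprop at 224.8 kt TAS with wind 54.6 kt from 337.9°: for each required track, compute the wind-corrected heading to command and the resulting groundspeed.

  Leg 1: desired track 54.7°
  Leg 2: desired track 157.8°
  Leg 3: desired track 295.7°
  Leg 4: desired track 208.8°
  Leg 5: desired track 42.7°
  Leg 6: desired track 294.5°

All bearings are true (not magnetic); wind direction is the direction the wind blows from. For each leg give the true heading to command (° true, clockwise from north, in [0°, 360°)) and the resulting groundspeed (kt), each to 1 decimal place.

Leg 1: heading=41.0°, groundspeed=206.0 kt
Leg 2: heading=157.8°, groundspeed=279.4 kt
Leg 3: heading=305.1°, groundspeed=181.3 kt
Leg 4: heading=219.7°, groundspeed=255.2 kt
Leg 5: heading=30.0°, groundspeed=196.1 kt
Leg 6: heading=304.1°, groundspeed=182.0 kt

Leg 1: desired track 54.7°; wind correction -13.7° → command heading 41.0°, groundspeed 206.0 kt
Leg 2: desired track 157.8°; wind correction +0.0° → command heading 157.8°, groundspeed 279.4 kt
Leg 3: desired track 295.7°; wind correction +9.4° → command heading 305.1°, groundspeed 181.3 kt
Leg 4: desired track 208.8°; wind correction +10.9° → command heading 219.7°, groundspeed 255.2 kt
Leg 5: desired track 42.7°; wind correction -12.7° → command heading 30.0°, groundspeed 196.1 kt
Leg 6: desired track 294.5°; wind correction +9.6° → command heading 304.1°, groundspeed 182.0 kt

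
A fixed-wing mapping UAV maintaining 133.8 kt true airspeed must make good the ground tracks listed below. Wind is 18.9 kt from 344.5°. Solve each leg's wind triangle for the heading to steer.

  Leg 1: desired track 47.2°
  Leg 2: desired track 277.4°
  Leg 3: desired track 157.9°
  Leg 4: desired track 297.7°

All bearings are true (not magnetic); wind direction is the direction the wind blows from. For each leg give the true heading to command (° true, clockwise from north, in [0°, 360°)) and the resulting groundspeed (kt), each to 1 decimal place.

Leg 1: desired track 47.2°; wind correction -7.2° → command heading 40.0°, groundspeed 124.1 kt
Leg 2: desired track 277.4°; wind correction +7.5° → command heading 284.9°, groundspeed 125.3 kt
Leg 3: desired track 157.9°; wind correction -0.9° → command heading 157.0°, groundspeed 152.6 kt
Leg 4: desired track 297.7°; wind correction +5.9° → command heading 303.6°, groundspeed 120.2 kt

Leg 1: heading=40.0°, groundspeed=124.1 kt
Leg 2: heading=284.9°, groundspeed=125.3 kt
Leg 3: heading=157.0°, groundspeed=152.6 kt
Leg 4: heading=303.6°, groundspeed=120.2 kt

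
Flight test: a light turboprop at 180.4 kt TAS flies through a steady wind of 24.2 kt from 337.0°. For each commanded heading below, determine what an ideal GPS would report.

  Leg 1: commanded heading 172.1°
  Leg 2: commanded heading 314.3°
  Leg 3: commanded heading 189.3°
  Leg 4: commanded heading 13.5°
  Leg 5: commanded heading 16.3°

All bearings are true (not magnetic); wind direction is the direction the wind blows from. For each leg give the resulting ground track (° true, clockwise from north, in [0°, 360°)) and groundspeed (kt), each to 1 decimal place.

Leg 1: heading 172.1°; drift -1.8° → track 170.3°, groundspeed 203.9 kt
Leg 2: heading 314.3°; drift -3.4° → track 310.9°, groundspeed 158.4 kt
Leg 3: heading 189.3°; drift -3.7° → track 185.6°, groundspeed 201.3 kt
Leg 4: heading 13.5°; drift +5.1° → track 18.6°, groundspeed 161.6 kt
Leg 5: heading 16.3°; drift +5.4° → track 21.7°, groundspeed 162.4 kt

Leg 1: track=170.3°, groundspeed=203.9 kt
Leg 2: track=310.9°, groundspeed=158.4 kt
Leg 3: track=185.6°, groundspeed=201.3 kt
Leg 4: track=18.6°, groundspeed=161.6 kt
Leg 5: track=21.7°, groundspeed=162.4 kt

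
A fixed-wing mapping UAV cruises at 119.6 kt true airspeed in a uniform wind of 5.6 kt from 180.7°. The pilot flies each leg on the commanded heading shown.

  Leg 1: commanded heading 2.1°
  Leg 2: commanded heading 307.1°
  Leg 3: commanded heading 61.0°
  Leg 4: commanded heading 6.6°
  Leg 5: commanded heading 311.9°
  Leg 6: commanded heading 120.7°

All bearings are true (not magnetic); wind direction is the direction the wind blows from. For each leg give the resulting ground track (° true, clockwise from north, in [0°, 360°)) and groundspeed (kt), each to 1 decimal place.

Leg 1: heading 2.1°; drift -0.1° → track 2.0°, groundspeed 125.2 kt
Leg 2: heading 307.1°; drift +2.1° → track 309.2°, groundspeed 123.0 kt
Leg 3: heading 61.0°; drift -2.3° → track 58.7°, groundspeed 122.5 kt
Leg 4: heading 6.6°; drift -0.3° → track 6.3°, groundspeed 125.2 kt
Leg 5: heading 311.9°; drift +2.0° → track 313.9°, groundspeed 123.4 kt
Leg 6: heading 120.7°; drift -2.4° → track 118.3°, groundspeed 116.9 kt

Leg 1: track=2.0°, groundspeed=125.2 kt
Leg 2: track=309.2°, groundspeed=123.0 kt
Leg 3: track=58.7°, groundspeed=122.5 kt
Leg 4: track=6.3°, groundspeed=125.2 kt
Leg 5: track=313.9°, groundspeed=123.4 kt
Leg 6: track=118.3°, groundspeed=116.9 kt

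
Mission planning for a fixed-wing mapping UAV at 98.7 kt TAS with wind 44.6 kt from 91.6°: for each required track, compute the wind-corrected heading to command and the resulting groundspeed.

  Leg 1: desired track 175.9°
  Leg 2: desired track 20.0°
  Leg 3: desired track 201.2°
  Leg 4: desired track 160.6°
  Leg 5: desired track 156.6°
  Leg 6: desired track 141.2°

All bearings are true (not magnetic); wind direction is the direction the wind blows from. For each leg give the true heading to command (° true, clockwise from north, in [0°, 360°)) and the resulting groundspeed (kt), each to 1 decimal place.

Leg 1: heading=149.2°, groundspeed=83.7 kt
Leg 2: heading=45.4°, groundspeed=75.1 kt
Leg 3: heading=176.0°, groundspeed=104.3 kt
Leg 4: heading=135.6°, groundspeed=73.5 kt
Leg 5: heading=132.4°, groundspeed=71.2 kt
Leg 6: heading=121.1°, groundspeed=63.8 kt

Leg 1: desired track 175.9°; wind correction -26.7° → command heading 149.2°, groundspeed 83.7 kt
Leg 2: desired track 20.0°; wind correction +25.4° → command heading 45.4°, groundspeed 75.1 kt
Leg 3: desired track 201.2°; wind correction -25.2° → command heading 176.0°, groundspeed 104.3 kt
Leg 4: desired track 160.6°; wind correction -25.0° → command heading 135.6°, groundspeed 73.5 kt
Leg 5: desired track 156.6°; wind correction -24.2° → command heading 132.4°, groundspeed 71.2 kt
Leg 6: desired track 141.2°; wind correction -20.1° → command heading 121.1°, groundspeed 63.8 kt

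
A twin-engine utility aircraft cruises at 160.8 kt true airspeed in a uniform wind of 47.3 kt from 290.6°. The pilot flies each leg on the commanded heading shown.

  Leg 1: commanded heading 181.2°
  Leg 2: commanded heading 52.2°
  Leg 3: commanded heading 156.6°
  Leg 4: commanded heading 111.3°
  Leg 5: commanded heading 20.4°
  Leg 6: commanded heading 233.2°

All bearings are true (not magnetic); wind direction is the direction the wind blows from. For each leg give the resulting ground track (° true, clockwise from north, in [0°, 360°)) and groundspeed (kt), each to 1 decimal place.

Leg 1: track=167.0°, groundspeed=182.1 kt
Leg 2: track=64.4°, groundspeed=189.9 kt
Leg 3: track=146.6°, groundspeed=196.6 kt
Leg 4: track=111.1°, groundspeed=208.1 kt
Leg 5: track=36.8°, groundspeed=167.5 kt
Leg 6: track=216.8°, groundspeed=141.1 kt

Leg 1: heading 181.2°; drift -14.2° → track 167.0°, groundspeed 182.1 kt
Leg 2: heading 52.2°; drift +12.2° → track 64.4°, groundspeed 189.9 kt
Leg 3: heading 156.6°; drift -10.0° → track 146.6°, groundspeed 196.6 kt
Leg 4: heading 111.3°; drift -0.2° → track 111.1°, groundspeed 208.1 kt
Leg 5: heading 20.4°; drift +16.4° → track 36.8°, groundspeed 167.5 kt
Leg 6: heading 233.2°; drift -16.4° → track 216.8°, groundspeed 141.1 kt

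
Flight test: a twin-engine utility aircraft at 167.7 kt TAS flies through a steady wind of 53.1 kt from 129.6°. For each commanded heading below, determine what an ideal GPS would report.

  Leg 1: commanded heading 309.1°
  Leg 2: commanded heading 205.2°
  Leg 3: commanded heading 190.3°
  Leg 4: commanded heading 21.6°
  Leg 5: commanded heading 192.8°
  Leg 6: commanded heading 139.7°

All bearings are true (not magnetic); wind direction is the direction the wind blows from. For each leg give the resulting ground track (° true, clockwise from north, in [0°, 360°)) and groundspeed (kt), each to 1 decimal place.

Leg 1: heading 309.1°; drift +0.1° → track 309.2°, groundspeed 220.8 kt
Leg 2: heading 205.2°; drift +18.4° → track 223.6°, groundspeed 162.8 kt
Leg 3: heading 190.3°; drift +18.1° → track 208.4°, groundspeed 149.1 kt
Leg 4: heading 21.6°; drift -15.3° → track 6.3°, groundspeed 190.9 kt
Leg 5: heading 192.8°; drift +18.2° → track 211.0°, groundspeed 151.4 kt
Leg 6: heading 139.7°; drift +4.6° → track 144.3°, groundspeed 115.8 kt

Leg 1: track=309.2°, groundspeed=220.8 kt
Leg 2: track=223.6°, groundspeed=162.8 kt
Leg 3: track=208.4°, groundspeed=149.1 kt
Leg 4: track=6.3°, groundspeed=190.9 kt
Leg 5: track=211.0°, groundspeed=151.4 kt
Leg 6: track=144.3°, groundspeed=115.8 kt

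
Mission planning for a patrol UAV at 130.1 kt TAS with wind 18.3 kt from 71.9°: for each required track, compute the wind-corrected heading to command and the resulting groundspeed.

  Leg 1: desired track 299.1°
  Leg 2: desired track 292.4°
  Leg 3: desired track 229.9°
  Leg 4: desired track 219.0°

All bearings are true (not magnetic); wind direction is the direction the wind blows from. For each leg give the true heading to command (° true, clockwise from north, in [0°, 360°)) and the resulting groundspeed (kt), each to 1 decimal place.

Leg 1: desired track 299.1°; wind correction +5.9° → command heading 305.0°, groundspeed 141.8 kt
Leg 2: desired track 292.4°; wind correction +5.2° → command heading 297.6°, groundspeed 143.5 kt
Leg 3: desired track 229.9°; wind correction -3.0° → command heading 226.9°, groundspeed 146.9 kt
Leg 4: desired track 219.0°; wind correction -4.4° → command heading 214.6°, groundspeed 145.1 kt

Leg 1: heading=305.0°, groundspeed=141.8 kt
Leg 2: heading=297.6°, groundspeed=143.5 kt
Leg 3: heading=226.9°, groundspeed=146.9 kt
Leg 4: heading=214.6°, groundspeed=145.1 kt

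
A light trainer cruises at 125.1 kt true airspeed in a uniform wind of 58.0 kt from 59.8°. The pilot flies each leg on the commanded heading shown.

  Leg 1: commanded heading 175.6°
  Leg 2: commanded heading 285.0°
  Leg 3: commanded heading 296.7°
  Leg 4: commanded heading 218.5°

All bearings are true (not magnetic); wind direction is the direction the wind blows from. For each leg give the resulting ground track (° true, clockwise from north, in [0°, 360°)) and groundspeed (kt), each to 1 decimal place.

Leg 1: track=194.8°, groundspeed=159.2 kt
Leg 2: track=271.1°, groundspeed=171.0 kt
Leg 3: track=279.5°, groundspeed=164.1 kt
Leg 4: track=225.2°, groundspeed=180.4 kt

Leg 1: heading 175.6°; drift +19.2° → track 194.8°, groundspeed 159.2 kt
Leg 2: heading 285.0°; drift -13.9° → track 271.1°, groundspeed 171.0 kt
Leg 3: heading 296.7°; drift -17.2° → track 279.5°, groundspeed 164.1 kt
Leg 4: heading 218.5°; drift +6.7° → track 225.2°, groundspeed 180.4 kt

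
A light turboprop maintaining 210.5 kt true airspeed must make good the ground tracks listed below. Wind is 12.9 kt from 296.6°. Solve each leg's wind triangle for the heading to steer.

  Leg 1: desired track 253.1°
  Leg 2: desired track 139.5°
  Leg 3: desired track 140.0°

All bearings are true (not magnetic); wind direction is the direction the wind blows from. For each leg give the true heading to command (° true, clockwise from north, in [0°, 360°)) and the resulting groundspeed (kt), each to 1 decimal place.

Leg 1: heading=255.5°, groundspeed=201.0 kt
Leg 2: heading=140.9°, groundspeed=222.3 kt
Leg 3: heading=141.4°, groundspeed=222.3 kt

Leg 1: desired track 253.1°; wind correction +2.4° → command heading 255.5°, groundspeed 201.0 kt
Leg 2: desired track 139.5°; wind correction +1.4° → command heading 140.9°, groundspeed 222.3 kt
Leg 3: desired track 140.0°; wind correction +1.4° → command heading 141.4°, groundspeed 222.3 kt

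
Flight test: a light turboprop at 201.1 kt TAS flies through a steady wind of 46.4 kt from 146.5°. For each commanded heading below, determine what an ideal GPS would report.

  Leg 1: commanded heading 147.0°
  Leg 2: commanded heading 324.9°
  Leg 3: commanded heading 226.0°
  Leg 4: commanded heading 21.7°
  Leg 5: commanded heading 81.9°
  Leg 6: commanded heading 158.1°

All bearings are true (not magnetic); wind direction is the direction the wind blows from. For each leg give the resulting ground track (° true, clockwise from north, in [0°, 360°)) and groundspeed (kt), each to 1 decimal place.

Leg 1: heading 147.0°; drift +0.1° → track 147.1°, groundspeed 154.7 kt
Leg 2: heading 324.9°; drift +0.3° → track 325.2°, groundspeed 247.5 kt
Leg 3: heading 226.0°; drift +13.3° → track 239.3°, groundspeed 198.0 kt
Leg 4: heading 21.7°; drift -9.5° → track 12.2°, groundspeed 230.7 kt
Leg 5: heading 81.9°; drift -13.0° → track 68.9°, groundspeed 186.0 kt
Leg 6: heading 158.1°; drift +3.4° → track 161.5°, groundspeed 155.9 kt

Leg 1: track=147.1°, groundspeed=154.7 kt
Leg 2: track=325.2°, groundspeed=247.5 kt
Leg 3: track=239.3°, groundspeed=198.0 kt
Leg 4: track=12.2°, groundspeed=230.7 kt
Leg 5: track=68.9°, groundspeed=186.0 kt
Leg 6: track=161.5°, groundspeed=155.9 kt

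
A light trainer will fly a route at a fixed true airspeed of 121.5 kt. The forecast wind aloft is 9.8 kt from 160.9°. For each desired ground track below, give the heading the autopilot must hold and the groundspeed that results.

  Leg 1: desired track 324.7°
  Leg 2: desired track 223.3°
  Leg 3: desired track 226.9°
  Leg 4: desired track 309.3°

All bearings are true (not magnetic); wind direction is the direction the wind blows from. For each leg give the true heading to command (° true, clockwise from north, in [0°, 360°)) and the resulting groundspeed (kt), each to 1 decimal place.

Leg 1: desired track 324.7°; wind correction -1.3° → command heading 323.4°, groundspeed 130.9 kt
Leg 2: desired track 223.3°; wind correction -4.1° → command heading 219.2°, groundspeed 116.6 kt
Leg 3: desired track 226.9°; wind correction -4.2° → command heading 222.7°, groundspeed 117.2 kt
Leg 4: desired track 309.3°; wind correction -2.4° → command heading 306.9°, groundspeed 129.7 kt

Leg 1: heading=323.4°, groundspeed=130.9 kt
Leg 2: heading=219.2°, groundspeed=116.6 kt
Leg 3: heading=222.7°, groundspeed=117.2 kt
Leg 4: heading=306.9°, groundspeed=129.7 kt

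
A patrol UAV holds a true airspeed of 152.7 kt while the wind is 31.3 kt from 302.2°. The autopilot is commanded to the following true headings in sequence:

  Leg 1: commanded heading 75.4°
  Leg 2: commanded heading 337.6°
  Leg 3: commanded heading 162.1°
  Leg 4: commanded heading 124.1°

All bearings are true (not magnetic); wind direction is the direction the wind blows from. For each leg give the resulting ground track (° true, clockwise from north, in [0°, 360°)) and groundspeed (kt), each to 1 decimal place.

Leg 1: heading 75.4°; drift +7.5° → track 82.9°, groundspeed 175.6 kt
Leg 2: heading 337.6°; drift +8.1° → track 345.7°, groundspeed 128.5 kt
Leg 3: heading 162.1°; drift -6.5° → track 155.6°, groundspeed 177.8 kt
Leg 4: heading 124.1°; drift -0.3° → track 123.8°, groundspeed 184.0 kt

Leg 1: track=82.9°, groundspeed=175.6 kt
Leg 2: track=345.7°, groundspeed=128.5 kt
Leg 3: track=155.6°, groundspeed=177.8 kt
Leg 4: track=123.8°, groundspeed=184.0 kt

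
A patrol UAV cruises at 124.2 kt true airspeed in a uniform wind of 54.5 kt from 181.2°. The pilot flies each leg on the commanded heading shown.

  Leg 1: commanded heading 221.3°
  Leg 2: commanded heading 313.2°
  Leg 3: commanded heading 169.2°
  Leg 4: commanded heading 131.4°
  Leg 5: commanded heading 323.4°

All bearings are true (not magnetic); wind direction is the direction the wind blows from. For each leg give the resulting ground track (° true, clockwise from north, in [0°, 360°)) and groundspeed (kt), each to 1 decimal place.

Leg 1: track=244.3°, groundspeed=89.7 kt
Leg 2: track=327.3°, groundspeed=165.7 kt
Leg 3: track=160.1°, groundspeed=71.8 kt
Leg 4: track=106.3°, groundspeed=98.3 kt
Leg 5: track=334.7°, groundspeed=170.6 kt

Leg 1: heading 221.3°; drift +23.0° → track 244.3°, groundspeed 89.7 kt
Leg 2: heading 313.2°; drift +14.1° → track 327.3°, groundspeed 165.7 kt
Leg 3: heading 169.2°; drift -9.1° → track 160.1°, groundspeed 71.8 kt
Leg 4: heading 131.4°; drift -25.1° → track 106.3°, groundspeed 98.3 kt
Leg 5: heading 323.4°; drift +11.3° → track 334.7°, groundspeed 170.6 kt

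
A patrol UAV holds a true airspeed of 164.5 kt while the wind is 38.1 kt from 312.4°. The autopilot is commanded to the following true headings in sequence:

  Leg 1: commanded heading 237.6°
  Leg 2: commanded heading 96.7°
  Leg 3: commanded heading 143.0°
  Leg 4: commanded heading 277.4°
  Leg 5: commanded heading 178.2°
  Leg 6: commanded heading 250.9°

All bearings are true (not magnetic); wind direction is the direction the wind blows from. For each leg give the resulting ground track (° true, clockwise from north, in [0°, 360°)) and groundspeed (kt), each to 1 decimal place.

Leg 1: heading 237.6°; drift -13.4° → track 224.2°, groundspeed 158.8 kt
Leg 2: heading 96.7°; drift +6.5° → track 103.2°, groundspeed 196.7 kt
Leg 3: heading 143.0°; drift -2.0° → track 141.0°, groundspeed 202.1 kt
Leg 4: heading 277.4°; drift -9.3° → track 268.1°, groundspeed 135.1 kt
Leg 5: heading 178.2°; drift -8.1° → track 170.1°, groundspeed 193.0 kt
Leg 6: heading 250.9°; drift -12.9° → track 238.0°, groundspeed 150.1 kt

Leg 1: track=224.2°, groundspeed=158.8 kt
Leg 2: track=103.2°, groundspeed=196.7 kt
Leg 3: track=141.0°, groundspeed=202.1 kt
Leg 4: track=268.1°, groundspeed=135.1 kt
Leg 5: track=170.1°, groundspeed=193.0 kt
Leg 6: track=238.0°, groundspeed=150.1 kt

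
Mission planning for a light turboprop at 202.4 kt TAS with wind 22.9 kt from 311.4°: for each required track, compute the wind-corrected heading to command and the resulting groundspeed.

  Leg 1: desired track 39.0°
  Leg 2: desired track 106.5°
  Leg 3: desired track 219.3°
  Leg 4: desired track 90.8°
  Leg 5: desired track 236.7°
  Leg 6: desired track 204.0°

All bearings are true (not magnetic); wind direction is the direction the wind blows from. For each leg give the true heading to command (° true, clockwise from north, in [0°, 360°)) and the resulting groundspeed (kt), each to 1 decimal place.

Leg 1: desired track 39.0°; wind correction -6.5° → command heading 32.5°, groundspeed 200.1 kt
Leg 2: desired track 106.5°; wind correction -2.7° → command heading 103.8°, groundspeed 222.9 kt
Leg 3: desired track 219.3°; wind correction +6.5° → command heading 225.8°, groundspeed 201.9 kt
Leg 4: desired track 90.8°; wind correction -4.2° → command heading 86.6°, groundspeed 219.2 kt
Leg 5: desired track 236.7°; wind correction +6.3° → command heading 243.0°, groundspeed 195.1 kt
Leg 6: desired track 204.0°; wind correction +6.2° → command heading 210.2°, groundspeed 208.1 kt

Leg 1: heading=32.5°, groundspeed=200.1 kt
Leg 2: heading=103.8°, groundspeed=222.9 kt
Leg 3: heading=225.8°, groundspeed=201.9 kt
Leg 4: heading=86.6°, groundspeed=219.2 kt
Leg 5: heading=243.0°, groundspeed=195.1 kt
Leg 6: heading=210.2°, groundspeed=208.1 kt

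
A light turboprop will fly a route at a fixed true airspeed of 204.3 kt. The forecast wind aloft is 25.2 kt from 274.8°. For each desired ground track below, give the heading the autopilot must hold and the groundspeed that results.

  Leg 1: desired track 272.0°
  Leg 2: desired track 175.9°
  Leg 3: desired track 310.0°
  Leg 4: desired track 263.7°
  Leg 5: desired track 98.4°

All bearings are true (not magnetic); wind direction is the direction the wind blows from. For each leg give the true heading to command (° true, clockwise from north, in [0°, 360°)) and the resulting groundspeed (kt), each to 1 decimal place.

Leg 1: desired track 272.0°; wind correction +0.3° → command heading 272.3°, groundspeed 179.1 kt
Leg 2: desired track 175.9°; wind correction +7.0° → command heading 182.9°, groundspeed 206.7 kt
Leg 3: desired track 310.0°; wind correction -4.1° → command heading 305.9°, groundspeed 183.2 kt
Leg 4: desired track 263.7°; wind correction +1.4° → command heading 265.1°, groundspeed 179.5 kt
Leg 5: desired track 98.4°; wind correction +0.4° → command heading 98.8°, groundspeed 229.4 kt

Leg 1: heading=272.3°, groundspeed=179.1 kt
Leg 2: heading=182.9°, groundspeed=206.7 kt
Leg 3: heading=305.9°, groundspeed=183.2 kt
Leg 4: heading=265.1°, groundspeed=179.5 kt
Leg 5: heading=98.8°, groundspeed=229.4 kt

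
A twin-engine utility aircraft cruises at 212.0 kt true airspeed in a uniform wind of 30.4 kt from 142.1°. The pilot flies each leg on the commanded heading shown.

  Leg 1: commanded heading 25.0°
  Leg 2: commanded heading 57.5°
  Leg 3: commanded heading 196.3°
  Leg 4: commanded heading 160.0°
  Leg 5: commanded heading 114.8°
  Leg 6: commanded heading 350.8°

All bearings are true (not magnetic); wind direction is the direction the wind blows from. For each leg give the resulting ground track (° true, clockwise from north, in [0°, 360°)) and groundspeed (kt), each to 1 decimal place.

Leg 1: heading 25.0°; drift -6.8° → track 18.2°, groundspeed 227.5 kt
Leg 2: heading 57.5°; drift -8.2° → track 49.3°, groundspeed 211.3 kt
Leg 3: heading 196.3°; drift +7.2° → track 203.5°, groundspeed 195.8 kt
Leg 4: heading 160.0°; drift +2.9° → track 162.9°, groundspeed 183.3 kt
Leg 5: heading 114.8°; drift -4.3° → track 110.5°, groundspeed 185.5 kt
Leg 6: heading 350.8°; drift -3.5° → track 347.3°, groundspeed 239.1 kt

Leg 1: track=18.2°, groundspeed=227.5 kt
Leg 2: track=49.3°, groundspeed=211.3 kt
Leg 3: track=203.5°, groundspeed=195.8 kt
Leg 4: track=162.9°, groundspeed=183.3 kt
Leg 5: track=110.5°, groundspeed=185.5 kt
Leg 6: track=347.3°, groundspeed=239.1 kt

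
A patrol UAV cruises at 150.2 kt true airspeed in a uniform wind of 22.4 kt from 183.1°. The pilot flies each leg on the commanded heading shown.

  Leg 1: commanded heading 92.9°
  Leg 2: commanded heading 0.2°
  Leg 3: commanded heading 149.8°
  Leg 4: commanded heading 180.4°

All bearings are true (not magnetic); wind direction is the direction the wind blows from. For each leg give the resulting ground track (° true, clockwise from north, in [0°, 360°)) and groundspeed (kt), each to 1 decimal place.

Leg 1: track=84.4°, groundspeed=151.9 kt
Leg 2: track=0.6°, groundspeed=172.6 kt
Leg 3: track=144.5°, groundspeed=132.1 kt
Leg 4: track=179.9°, groundspeed=127.8 kt

Leg 1: heading 92.9°; drift -8.5° → track 84.4°, groundspeed 151.9 kt
Leg 2: heading 0.2°; drift +0.4° → track 0.6°, groundspeed 172.6 kt
Leg 3: heading 149.8°; drift -5.3° → track 144.5°, groundspeed 132.1 kt
Leg 4: heading 180.4°; drift -0.5° → track 179.9°, groundspeed 127.8 kt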